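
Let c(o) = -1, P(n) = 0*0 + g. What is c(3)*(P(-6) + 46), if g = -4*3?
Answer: -34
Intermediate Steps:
g = -12
P(n) = -12 (P(n) = 0*0 - 12 = 0 - 12 = -12)
c(3)*(P(-6) + 46) = -(-12 + 46) = -1*34 = -34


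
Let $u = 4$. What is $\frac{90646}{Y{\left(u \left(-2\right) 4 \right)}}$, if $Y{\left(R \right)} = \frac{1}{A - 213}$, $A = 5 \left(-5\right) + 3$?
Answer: $-21301810$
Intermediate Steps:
$A = -22$ ($A = -25 + 3 = -22$)
$Y{\left(R \right)} = - \frac{1}{235}$ ($Y{\left(R \right)} = \frac{1}{-22 - 213} = \frac{1}{-235} = - \frac{1}{235}$)
$\frac{90646}{Y{\left(u \left(-2\right) 4 \right)}} = \frac{90646}{- \frac{1}{235}} = 90646 \left(-235\right) = -21301810$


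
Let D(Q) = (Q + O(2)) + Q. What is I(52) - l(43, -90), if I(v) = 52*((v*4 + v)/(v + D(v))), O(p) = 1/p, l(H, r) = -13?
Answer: 31109/313 ≈ 99.390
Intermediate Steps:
D(Q) = ½ + 2*Q (D(Q) = (Q + 1/2) + Q = (Q + ½) + Q = (½ + Q) + Q = ½ + 2*Q)
I(v) = 260*v/(½ + 3*v) (I(v) = 52*((v*4 + v)/(v + (½ + 2*v))) = 52*((4*v + v)/(½ + 3*v)) = 52*((5*v)/(½ + 3*v)) = 52*(5*v/(½ + 3*v)) = 260*v/(½ + 3*v))
I(52) - l(43, -90) = 520*52/(1 + 6*52) - 1*(-13) = 520*52/(1 + 312) + 13 = 520*52/313 + 13 = 520*52*(1/313) + 13 = 27040/313 + 13 = 31109/313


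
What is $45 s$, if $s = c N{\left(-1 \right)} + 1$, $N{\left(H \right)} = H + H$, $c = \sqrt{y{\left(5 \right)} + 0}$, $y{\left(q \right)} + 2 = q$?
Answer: $45 - 90 \sqrt{3} \approx -110.88$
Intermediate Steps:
$y{\left(q \right)} = -2 + q$
$c = \sqrt{3}$ ($c = \sqrt{\left(-2 + 5\right) + 0} = \sqrt{3 + 0} = \sqrt{3} \approx 1.732$)
$N{\left(H \right)} = 2 H$
$s = 1 - 2 \sqrt{3}$ ($s = \sqrt{3} \cdot 2 \left(-1\right) + 1 = \sqrt{3} \left(-2\right) + 1 = - 2 \sqrt{3} + 1 = 1 - 2 \sqrt{3} \approx -2.4641$)
$45 s = 45 \left(1 - 2 \sqrt{3}\right) = 45 - 90 \sqrt{3}$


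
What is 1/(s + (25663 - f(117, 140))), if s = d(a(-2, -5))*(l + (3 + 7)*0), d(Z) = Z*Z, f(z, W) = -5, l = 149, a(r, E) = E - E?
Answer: 1/25668 ≈ 3.8959e-5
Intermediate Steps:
a(r, E) = 0
d(Z) = Z**2
s = 0 (s = 0**2*(149 + (3 + 7)*0) = 0*(149 + 10*0) = 0*(149 + 0) = 0*149 = 0)
1/(s + (25663 - f(117, 140))) = 1/(0 + (25663 - 1*(-5))) = 1/(0 + (25663 + 5)) = 1/(0 + 25668) = 1/25668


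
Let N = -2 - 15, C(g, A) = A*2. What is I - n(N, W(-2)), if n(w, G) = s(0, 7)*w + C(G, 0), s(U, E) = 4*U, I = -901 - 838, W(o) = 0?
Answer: -1739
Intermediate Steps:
C(g, A) = 2*A
I = -1739
N = -17
n(w, G) = 0 (n(w, G) = (4*0)*w + 2*0 = 0*w + 0 = 0 + 0 = 0)
I - n(N, W(-2)) = -1739 - 1*0 = -1739 + 0 = -1739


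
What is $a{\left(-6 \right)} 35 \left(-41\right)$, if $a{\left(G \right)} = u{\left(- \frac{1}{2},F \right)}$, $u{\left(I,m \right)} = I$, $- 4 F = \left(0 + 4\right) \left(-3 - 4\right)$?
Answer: $\frac{1435}{2} \approx 717.5$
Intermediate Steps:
$F = 7$ ($F = - \frac{\left(0 + 4\right) \left(-3 - 4\right)}{4} = - \frac{4 \left(-7\right)}{4} = \left(- \frac{1}{4}\right) \left(-28\right) = 7$)
$a{\left(G \right)} = - \frac{1}{2}$
$a{\left(-6 \right)} 35 \left(-41\right) = \left(- \frac{1}{2}\right) 35 \left(-41\right) = \left(- \frac{35}{2}\right) \left(-41\right) = \frac{1435}{2}$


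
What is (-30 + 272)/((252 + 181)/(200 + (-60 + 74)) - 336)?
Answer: -51788/71471 ≈ -0.72460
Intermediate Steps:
(-30 + 272)/((252 + 181)/(200 + (-60 + 74)) - 336) = 242/(433/(200 + 14) - 336) = 242/(433/214 - 336) = 242/(-71471/214) = 242*(-214/71471) = -51788/71471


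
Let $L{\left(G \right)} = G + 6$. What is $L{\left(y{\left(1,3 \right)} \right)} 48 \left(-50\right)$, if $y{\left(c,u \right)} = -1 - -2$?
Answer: $-16800$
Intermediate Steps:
$y{\left(c,u \right)} = 1$ ($y{\left(c,u \right)} = -1 + 2 = 1$)
$L{\left(G \right)} = 6 + G$
$L{\left(y{\left(1,3 \right)} \right)} 48 \left(-50\right) = \left(6 + 1\right) 48 \left(-50\right) = 7 \cdot 48 \left(-50\right) = 336 \left(-50\right) = -16800$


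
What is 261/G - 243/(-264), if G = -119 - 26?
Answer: -387/440 ≈ -0.87955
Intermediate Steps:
G = -145
261/G - 243/(-264) = 261/(-145) - 243/(-264) = 261*(-1/145) - 243*(-1/264) = -9/5 + 81/88 = -387/440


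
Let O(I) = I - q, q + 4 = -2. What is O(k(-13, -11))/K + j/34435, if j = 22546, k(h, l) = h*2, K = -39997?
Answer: 902461062/1377296695 ≈ 0.65524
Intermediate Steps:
q = -6 (q = -4 - 2 = -6)
k(h, l) = 2*h
O(I) = 6 + I (O(I) = I - 1*(-6) = I + 6 = 6 + I)
O(k(-13, -11))/K + j/34435 = (6 + 2*(-13))/(-39997) + 22546/34435 = (6 - 26)*(-1/39997) + 22546*(1/34435) = -20*(-1/39997) + 22546/34435 = 20/39997 + 22546/34435 = 902461062/1377296695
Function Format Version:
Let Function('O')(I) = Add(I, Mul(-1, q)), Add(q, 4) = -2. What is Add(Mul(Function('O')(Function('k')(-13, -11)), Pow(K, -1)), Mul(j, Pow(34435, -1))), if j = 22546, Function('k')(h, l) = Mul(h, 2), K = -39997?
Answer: Rational(902461062, 1377296695) ≈ 0.65524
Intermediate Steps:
q = -6 (q = Add(-4, -2) = -6)
Function('k')(h, l) = Mul(2, h)
Function('O')(I) = Add(6, I) (Function('O')(I) = Add(I, Mul(-1, -6)) = Add(I, 6) = Add(6, I))
Add(Mul(Function('O')(Function('k')(-13, -11)), Pow(K, -1)), Mul(j, Pow(34435, -1))) = Add(Mul(Add(6, Mul(2, -13)), Pow(-39997, -1)), Mul(22546, Pow(34435, -1))) = Add(Mul(Add(6, -26), Rational(-1, 39997)), Mul(22546, Rational(1, 34435))) = Add(Mul(-20, Rational(-1, 39997)), Rational(22546, 34435)) = Add(Rational(20, 39997), Rational(22546, 34435)) = Rational(902461062, 1377296695)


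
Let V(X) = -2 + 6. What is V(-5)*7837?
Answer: 31348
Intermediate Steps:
V(X) = 4
V(-5)*7837 = 4*7837 = 31348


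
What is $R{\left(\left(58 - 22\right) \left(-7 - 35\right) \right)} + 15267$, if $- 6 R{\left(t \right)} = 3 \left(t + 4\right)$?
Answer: $16021$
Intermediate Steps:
$R{\left(t \right)} = -2 - \frac{t}{2}$ ($R{\left(t \right)} = - \frac{3 \left(t + 4\right)}{6} = - \frac{3 \left(4 + t\right)}{6} = - \frac{12 + 3 t}{6} = -2 - \frac{t}{2}$)
$R{\left(\left(58 - 22\right) \left(-7 - 35\right) \right)} + 15267 = \left(-2 - \frac{\left(58 - 22\right) \left(-7 - 35\right)}{2}\right) + 15267 = \left(-2 - \frac{36 \left(-42\right)}{2}\right) + 15267 = \left(-2 - -756\right) + 15267 = \left(-2 + 756\right) + 15267 = 754 + 15267 = 16021$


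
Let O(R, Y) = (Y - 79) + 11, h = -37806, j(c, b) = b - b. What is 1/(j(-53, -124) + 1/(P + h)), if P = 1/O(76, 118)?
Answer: -1890299/50 ≈ -37806.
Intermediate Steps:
j(c, b) = 0
O(R, Y) = -68 + Y (O(R, Y) = (-79 + Y) + 11 = -68 + Y)
P = 1/50 (P = 1/(-68 + 118) = 1/50 ≈ 0.020000)
1/(j(-53, -124) + 1/(P + h)) = 1/(0 + 1/(1/50 - 37806)) = 1/(0 + 1/(-1890299/50)) = 1/(0 - 50/1890299) = 1/(-50/1890299) = -1890299/50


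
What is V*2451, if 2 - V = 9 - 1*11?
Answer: 9804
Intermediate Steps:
V = 4 (V = 2 - (9 - 1*11) = 2 - (9 - 11) = 2 - 1*(-2) = 2 + 2 = 4)
V*2451 = 4*2451 = 9804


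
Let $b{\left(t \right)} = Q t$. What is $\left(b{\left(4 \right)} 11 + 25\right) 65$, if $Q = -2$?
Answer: $-4095$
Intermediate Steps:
$b{\left(t \right)} = - 2 t$
$\left(b{\left(4 \right)} 11 + 25\right) 65 = \left(\left(-2\right) 4 \cdot 11 + 25\right) 65 = \left(\left(-8\right) 11 + 25\right) 65 = \left(-88 + 25\right) 65 = \left(-63\right) 65 = -4095$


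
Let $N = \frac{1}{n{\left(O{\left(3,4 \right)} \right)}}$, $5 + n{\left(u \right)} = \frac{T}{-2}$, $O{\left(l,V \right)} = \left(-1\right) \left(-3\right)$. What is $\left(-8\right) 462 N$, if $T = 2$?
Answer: $616$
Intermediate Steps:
$O{\left(l,V \right)} = 3$
$n{\left(u \right)} = -6$ ($n{\left(u \right)} = -5 + \frac{2}{-2} = -5 + 2 \left(- \frac{1}{2}\right) = -5 - 1 = -6$)
$N = - \frac{1}{6}$ ($N = \frac{1}{-6} = - \frac{1}{6} \approx -0.16667$)
$\left(-8\right) 462 N = \left(-8\right) 462 \left(- \frac{1}{6}\right) = \left(-3696\right) \left(- \frac{1}{6}\right) = 616$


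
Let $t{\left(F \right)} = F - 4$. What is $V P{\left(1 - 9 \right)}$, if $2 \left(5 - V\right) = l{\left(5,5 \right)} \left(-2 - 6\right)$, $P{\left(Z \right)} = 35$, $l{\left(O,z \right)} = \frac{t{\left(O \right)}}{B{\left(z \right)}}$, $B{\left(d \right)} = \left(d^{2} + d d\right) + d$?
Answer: $\frac{1953}{11} \approx 177.55$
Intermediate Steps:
$B{\left(d \right)} = d + 2 d^{2}$ ($B{\left(d \right)} = \left(d^{2} + d^{2}\right) + d = 2 d^{2} + d = d + 2 d^{2}$)
$t{\left(F \right)} = -4 + F$
$l{\left(O,z \right)} = \frac{-4 + O}{z \left(1 + 2 z\right)}$
$V = \frac{279}{55}$ ($V = 5 - \frac{\frac{-4 + 5}{5 \left(1 + 2 \cdot 5\right)} \left(-2 - 6\right)}{2} = 5 - \frac{\frac{1}{5} \frac{1}{1 + 10} \cdot 1 \left(-8\right)}{2} = 5 - \frac{\frac{1}{5} \cdot \frac{1}{11} \cdot 1 \left(-8\right)}{2} = 5 - \frac{\frac{1}{55} \left(-8\right)}{2} = 5 - - \frac{4}{55} = 5 + \frac{4}{55} = \frac{279}{55} \approx 5.0727$)
$V P{\left(1 - 9 \right)} = \frac{279}{55} \cdot 35 = \frac{1953}{11}$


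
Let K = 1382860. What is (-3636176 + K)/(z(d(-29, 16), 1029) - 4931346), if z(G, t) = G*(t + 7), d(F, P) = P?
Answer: 1126658/2457385 ≈ 0.45848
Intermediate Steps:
z(G, t) = G*(7 + t)
(-3636176 + K)/(z(d(-29, 16), 1029) - 4931346) = (-3636176 + 1382860)/(16*(7 + 1029) - 4931346) = -2253316/(16*1036 - 4931346) = -2253316/(16576 - 4931346) = -2253316/(-4914770) = -2253316*(-1/4914770) = 1126658/2457385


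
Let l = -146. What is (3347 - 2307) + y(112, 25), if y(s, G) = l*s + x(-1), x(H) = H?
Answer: -15313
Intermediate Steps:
y(s, G) = -1 - 146*s (y(s, G) = -146*s - 1 = -1 - 146*s)
(3347 - 2307) + y(112, 25) = (3347 - 2307) + (-1 - 146*112) = 1040 + (-1 - 16352) = 1040 - 16353 = -15313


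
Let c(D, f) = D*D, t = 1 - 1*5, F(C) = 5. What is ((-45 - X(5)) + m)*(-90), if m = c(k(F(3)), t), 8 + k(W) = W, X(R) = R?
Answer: 3690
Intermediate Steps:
k(W) = -8 + W
t = -4 (t = 1 - 5 = -4)
c(D, f) = D**2
m = 9 (m = (-8 + 5)**2 = (-3)**2 = 9)
((-45 - X(5)) + m)*(-90) = ((-45 - 1*5) + 9)*(-90) = ((-45 - 5) + 9)*(-90) = (-50 + 9)*(-90) = -41*(-90) = 3690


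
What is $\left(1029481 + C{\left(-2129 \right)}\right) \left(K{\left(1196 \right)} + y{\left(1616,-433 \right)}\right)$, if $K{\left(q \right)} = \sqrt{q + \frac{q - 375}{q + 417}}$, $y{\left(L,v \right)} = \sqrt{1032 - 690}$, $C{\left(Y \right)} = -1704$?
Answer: $3083331 \sqrt{38} + \frac{3083331 \sqrt{345893333}}{1613} \approx 5.4558 \cdot 10^{7}$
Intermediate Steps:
$y{\left(L,v \right)} = 3 \sqrt{38}$ ($y{\left(L,v \right)} = \sqrt{342} = 3 \sqrt{38}$)
$K{\left(q \right)} = \sqrt{q + \frac{-375 + q}{417 + q}}$
$\left(1029481 + C{\left(-2129 \right)}\right) \left(K{\left(1196 \right)} + y{\left(1616,-433 \right)}\right) = \left(1029481 - 1704\right) \left(\sqrt{\frac{-375 + 1196 + 1196 \left(417 + 1196\right)}{417 + 1196}} + 3 \sqrt{38}\right) = 1027777 \left(\sqrt{\frac{-375 + 1196 + 1196 \cdot 1613}{1613}} + 3 \sqrt{38}\right) = 1027777 \left(\sqrt{\frac{-375 + 1196 + 1929148}{1613}} + 3 \sqrt{38}\right) = 1027777 \left(\sqrt{\frac{1}{1613} \cdot 1929969} + 3 \sqrt{38}\right) = 1027777 \left(\sqrt{\frac{1929969}{1613}} + 3 \sqrt{38}\right) = 1027777 \left(\frac{3 \sqrt{345893333}}{1613} + 3 \sqrt{38}\right) = 1027777 \left(3 \sqrt{38} + \frac{3 \sqrt{345893333}}{1613}\right) = 3083331 \sqrt{38} + \frac{3083331 \sqrt{345893333}}{1613}$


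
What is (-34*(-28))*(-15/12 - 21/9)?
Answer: -10234/3 ≈ -3411.3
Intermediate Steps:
(-34*(-28))*(-15/12 - 21/9) = 952*(-15*1/12 - 21*1/9) = 952*(-5/4 - 7/3) = 952*(-43/12) = -10234/3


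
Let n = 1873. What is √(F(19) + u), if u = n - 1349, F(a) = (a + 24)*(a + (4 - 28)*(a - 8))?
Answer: I*√10011 ≈ 100.05*I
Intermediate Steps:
F(a) = (24 + a)*(192 - 23*a) (F(a) = (24 + a)*(a - 24*(-8 + a)) = (24 + a)*(a + (192 - 24*a)) = (24 + a)*(192 - 23*a))
u = 524 (u = 1873 - 1349 = 524)
√(F(19) + u) = √((4608 - 360*19 - 23*19²) + 524) = √((4608 - 6840 - 23*361) + 524) = √((4608 - 6840 - 8303) + 524) = √(-10535 + 524) = √(-10011) = I*√10011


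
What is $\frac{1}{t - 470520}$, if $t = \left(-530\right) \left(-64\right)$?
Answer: $- \frac{1}{436600} \approx -2.2904 \cdot 10^{-6}$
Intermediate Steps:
$t = 33920$
$\frac{1}{t - 470520} = \frac{1}{33920 - 470520} = \frac{1}{-436600} = - \frac{1}{436600}$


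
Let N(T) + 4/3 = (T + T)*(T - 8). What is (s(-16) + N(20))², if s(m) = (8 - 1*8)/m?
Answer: 2062096/9 ≈ 2.2912e+5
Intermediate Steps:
s(m) = 0 (s(m) = (8 - 8)/m = 0/m = 0)
N(T) = -4/3 + 2*T*(-8 + T) (N(T) = -4/3 + (T + T)*(T - 8) = -4/3 + (2*T)*(-8 + T) = -4/3 + 2*T*(-8 + T))
(s(-16) + N(20))² = (0 + (-4/3 - 16*20 + 2*20²))² = (0 + (-4/3 - 320 + 2*400))² = (0 + (-4/3 - 320 + 800))² = (0 + 1436/3)² = (1436/3)² = 2062096/9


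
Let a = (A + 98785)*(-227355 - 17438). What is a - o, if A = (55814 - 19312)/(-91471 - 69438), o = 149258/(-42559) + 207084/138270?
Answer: -346932335396103567592499/14346824244445 ≈ -2.4182e+10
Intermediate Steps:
o = -179160844/89161105 (o = 149258*(-1/42559) + 207084*(1/138270) = -149258/42559 + 34514/23045 = -179160844/89161105 ≈ -2.0094)
A = -36502/160909 (A = 36502/(-160909) = 36502*(-1/160909) = -36502/160909 ≈ -0.22685)
a = -3891072631108959/160909 (a = (-36502/160909 + 98785)*(-227355 - 17438) = (15895359063/160909)*(-244793) = -3891072631108959/160909 ≈ -2.4182e+10)
a - o = -3891072631108959/160909 - 1*(-179160844/89161105) = -3891072631108959/160909 + 179160844/89161105 = -346932335396103567592499/14346824244445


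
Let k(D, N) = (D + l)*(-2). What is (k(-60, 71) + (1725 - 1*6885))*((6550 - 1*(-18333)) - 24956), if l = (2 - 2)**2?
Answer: 367920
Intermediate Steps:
l = 0 (l = 0**2 = 0)
k(D, N) = -2*D (k(D, N) = (D + 0)*(-2) = D*(-2) = -2*D)
(k(-60, 71) + (1725 - 1*6885))*((6550 - 1*(-18333)) - 24956) = (-2*(-60) + (1725 - 1*6885))*((6550 - 1*(-18333)) - 24956) = (120 + (1725 - 6885))*((6550 + 18333) - 24956) = (120 - 5160)*(24883 - 24956) = -5040*(-73) = 367920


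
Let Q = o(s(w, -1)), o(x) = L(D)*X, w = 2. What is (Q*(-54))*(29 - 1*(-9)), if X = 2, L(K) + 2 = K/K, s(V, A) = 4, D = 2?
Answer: 4104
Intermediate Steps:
L(K) = -1 (L(K) = -2 + K/K = -2 + 1 = -1)
o(x) = -2 (o(x) = -1*2 = -2)
Q = -2
(Q*(-54))*(29 - 1*(-9)) = (-2*(-54))*(29 - 1*(-9)) = 108*(29 + 9) = 108*38 = 4104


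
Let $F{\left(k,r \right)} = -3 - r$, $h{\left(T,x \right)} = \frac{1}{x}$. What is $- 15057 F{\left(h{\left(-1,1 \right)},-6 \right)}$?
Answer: $-45171$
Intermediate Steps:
$- 15057 F{\left(h{\left(-1,1 \right)},-6 \right)} = - 15057 \left(-3 - -6\right) = - 15057 \left(-3 + 6\right) = \left(-15057\right) 3 = -45171$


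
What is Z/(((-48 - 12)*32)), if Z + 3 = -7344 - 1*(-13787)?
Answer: -161/48 ≈ -3.3542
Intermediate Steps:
Z = 6440 (Z = -3 + (-7344 - 1*(-13787)) = -3 + (-7344 + 13787) = -3 + 6443 = 6440)
Z/(((-48 - 12)*32)) = 6440/(((-48 - 12)*32)) = 6440/((-60*32)) = 6440/(-1920) = 6440*(-1/1920) = -161/48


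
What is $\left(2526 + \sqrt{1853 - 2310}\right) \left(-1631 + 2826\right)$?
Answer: $3018570 + 1195 i \sqrt{457} \approx 3.0186 \cdot 10^{6} + 25546.0 i$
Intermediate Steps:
$\left(2526 + \sqrt{1853 - 2310}\right) \left(-1631 + 2826\right) = \left(2526 + \sqrt{-457}\right) 1195 = \left(2526 + i \sqrt{457}\right) 1195 = 3018570 + 1195 i \sqrt{457}$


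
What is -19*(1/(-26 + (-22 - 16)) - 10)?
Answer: 12179/64 ≈ 190.30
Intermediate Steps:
-19*(1/(-26 + (-22 - 16)) - 10) = -19*(1/(-26 - 38) - 10) = -19*(1/(-64) - 10) = -19*(-1/64 - 10) = -19*(-641/64) = 12179/64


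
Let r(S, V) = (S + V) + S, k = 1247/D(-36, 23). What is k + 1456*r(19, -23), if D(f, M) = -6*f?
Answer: 4718687/216 ≈ 21846.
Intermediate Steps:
k = 1247/216 (k = 1247/((-6*(-36))) = 1247/216 ≈ 5.7731)
r(S, V) = V + 2*S
k + 1456*r(19, -23) = 1247/216 + 1456*(-23 + 2*19) = 1247/216 + 1456*(-23 + 38) = 1247/216 + 1456*15 = 1247/216 + 21840 = 4718687/216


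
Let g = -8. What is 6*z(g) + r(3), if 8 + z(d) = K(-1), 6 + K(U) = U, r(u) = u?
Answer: -87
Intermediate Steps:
K(U) = -6 + U
z(d) = -15 (z(d) = -8 + (-6 - 1) = -8 - 7 = -15)
6*z(g) + r(3) = 6*(-15) + 3 = -90 + 3 = -87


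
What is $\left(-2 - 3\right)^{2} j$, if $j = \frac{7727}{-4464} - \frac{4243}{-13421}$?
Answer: $- \frac{2119082875}{59911344} \approx -35.37$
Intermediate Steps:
$j = - \frac{84763315}{59911344}$ ($j = 7727 \left(- \frac{1}{4464}\right) - - \frac{4243}{13421} = - \frac{7727}{4464} + \frac{4243}{13421} = - \frac{84763315}{59911344} \approx -1.4148$)
$\left(-2 - 3\right)^{2} j = \left(-2 - 3\right)^{2} \left(- \frac{84763315}{59911344}\right) = \left(-5\right)^{2} \left(- \frac{84763315}{59911344}\right) = 25 \left(- \frac{84763315}{59911344}\right) = - \frac{2119082875}{59911344}$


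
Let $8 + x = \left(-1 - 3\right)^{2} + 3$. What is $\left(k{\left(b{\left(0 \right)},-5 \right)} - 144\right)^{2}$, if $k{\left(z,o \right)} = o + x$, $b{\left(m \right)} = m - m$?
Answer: $19044$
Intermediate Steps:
$b{\left(m \right)} = 0$
$x = 11$ ($x = -8 + \left(\left(-1 - 3\right)^{2} + 3\right) = -8 + \left(\left(-4\right)^{2} + 3\right) = -8 + \left(16 + 3\right) = -8 + 19 = 11$)
$k{\left(z,o \right)} = 11 + o$ ($k{\left(z,o \right)} = o + 11 = 11 + o$)
$\left(k{\left(b{\left(0 \right)},-5 \right)} - 144\right)^{2} = \left(\left(11 - 5\right) - 144\right)^{2} = \left(6 - 144\right)^{2} = \left(-138\right)^{2} = 19044$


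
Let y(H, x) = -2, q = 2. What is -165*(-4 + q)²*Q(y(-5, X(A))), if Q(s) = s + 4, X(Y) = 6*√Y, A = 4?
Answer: -1320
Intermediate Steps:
Q(s) = 4 + s
-165*(-4 + q)²*Q(y(-5, X(A))) = -165*(-4 + 2)²*(4 - 2) = -165*(-2)²*2 = -660*2 = -165*8 = -1320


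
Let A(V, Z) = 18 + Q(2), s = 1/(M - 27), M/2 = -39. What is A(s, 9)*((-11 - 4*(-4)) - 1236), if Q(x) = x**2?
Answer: -27082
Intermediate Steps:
M = -78 (M = 2*(-39) = -78)
s = -1/105 (s = 1/(-78 - 27) = 1/(-105) = -1/105 ≈ -0.0095238)
A(V, Z) = 22 (A(V, Z) = 18 + 2**2 = 18 + 4 = 22)
A(s, 9)*((-11 - 4*(-4)) - 1236) = 22*((-11 - 4*(-4)) - 1236) = 22*((-11 + 16) - 1236) = 22*(5 - 1236) = 22*(-1231) = -27082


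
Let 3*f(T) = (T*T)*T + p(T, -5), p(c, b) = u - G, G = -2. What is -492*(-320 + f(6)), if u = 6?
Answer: 120704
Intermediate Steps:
p(c, b) = 8 (p(c, b) = 6 - 1*(-2) = 6 + 2 = 8)
f(T) = 8/3 + T³/3 (f(T) = ((T*T)*T + 8)/3 = (T²*T + 8)/3 = (T³ + 8)/3 = (8 + T³)/3 = 8/3 + T³/3)
-492*(-320 + f(6)) = -492*(-320 + (8/3 + (⅓)*6³)) = -492*(-320 + (8/3 + (⅓)*216)) = -492*(-320 + (8/3 + 72)) = -492*(-320 + 224/3) = -492*(-736/3) = 120704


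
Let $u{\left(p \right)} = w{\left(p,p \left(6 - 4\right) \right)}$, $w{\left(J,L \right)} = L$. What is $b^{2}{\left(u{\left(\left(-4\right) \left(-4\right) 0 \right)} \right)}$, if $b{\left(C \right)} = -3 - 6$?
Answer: $81$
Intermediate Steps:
$u{\left(p \right)} = 2 p$ ($u{\left(p \right)} = p \left(6 - 4\right) = p 2 = 2 p$)
$b{\left(C \right)} = -9$ ($b{\left(C \right)} = -3 - 6 = -9$)
$b^{2}{\left(u{\left(\left(-4\right) \left(-4\right) 0 \right)} \right)} = \left(-9\right)^{2} = 81$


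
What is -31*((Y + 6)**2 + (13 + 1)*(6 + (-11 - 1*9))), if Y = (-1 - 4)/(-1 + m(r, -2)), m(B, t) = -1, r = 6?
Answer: 15345/4 ≈ 3836.3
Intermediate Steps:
Y = 5/2 (Y = (-1 - 4)/(-1 - 1) = -5/(-2) = -5*(-1/2) = 5/2 ≈ 2.5000)
-31*((Y + 6)**2 + (13 + 1)*(6 + (-11 - 1*9))) = -31*((5/2 + 6)**2 + (13 + 1)*(6 + (-11 - 1*9))) = -31*((17/2)**2 + 14*(6 + (-11 - 9))) = -31*(289/4 + 14*(6 - 20)) = -31*(289/4 + 14*(-14)) = -31*(289/4 - 196) = -31*(-495/4) = 15345/4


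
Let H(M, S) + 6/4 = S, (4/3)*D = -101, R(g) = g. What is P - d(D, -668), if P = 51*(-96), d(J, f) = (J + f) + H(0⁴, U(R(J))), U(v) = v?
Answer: -4075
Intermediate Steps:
D = -303/4 (D = (¾)*(-101) = -303/4 ≈ -75.750)
H(M, S) = -3/2 + S
d(J, f) = -3/2 + f + 2*J (d(J, f) = (J + f) + (-3/2 + J) = -3/2 + f + 2*J)
P = -4896
P - d(D, -668) = -4896 - (-3/2 - 668 + 2*(-303/4)) = -4896 - (-3/2 - 668 - 303/2) = -4896 - 1*(-821) = -4896 + 821 = -4075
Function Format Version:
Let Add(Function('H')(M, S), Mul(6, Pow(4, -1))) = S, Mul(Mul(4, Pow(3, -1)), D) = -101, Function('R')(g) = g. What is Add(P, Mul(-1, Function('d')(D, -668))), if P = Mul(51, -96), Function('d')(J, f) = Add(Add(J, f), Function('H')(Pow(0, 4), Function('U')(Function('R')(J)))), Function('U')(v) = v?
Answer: -4075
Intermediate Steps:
D = Rational(-303, 4) (D = Mul(Rational(3, 4), -101) = Rational(-303, 4) ≈ -75.750)
Function('H')(M, S) = Add(Rational(-3, 2), S)
Function('d')(J, f) = Add(Rational(-3, 2), f, Mul(2, J)) (Function('d')(J, f) = Add(Add(J, f), Add(Rational(-3, 2), J)) = Add(Rational(-3, 2), f, Mul(2, J)))
P = -4896
Add(P, Mul(-1, Function('d')(D, -668))) = Add(-4896, Mul(-1, Add(Rational(-3, 2), -668, Mul(2, Rational(-303, 4))))) = Add(-4896, Mul(-1, Add(Rational(-3, 2), -668, Rational(-303, 2)))) = Add(-4896, Mul(-1, -821)) = Add(-4896, 821) = -4075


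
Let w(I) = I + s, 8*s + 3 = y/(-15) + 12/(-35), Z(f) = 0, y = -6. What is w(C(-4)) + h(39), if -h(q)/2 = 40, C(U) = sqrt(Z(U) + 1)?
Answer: -22223/280 ≈ -79.368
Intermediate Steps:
C(U) = 1 (C(U) = sqrt(0 + 1) = sqrt(1) = 1)
h(q) = -80 (h(q) = -2*40 = -80)
s = -103/280 (s = -3/8 + (-6/(-15) + 12/(-35))/8 = -3/8 + (-6*(-1/15) + 12*(-1/35))/8 = -3/8 + (2/5 - 12/35)/8 = -3/8 + (1/8)*(2/35) = -3/8 + 1/140 = -103/280 ≈ -0.36786)
w(I) = -103/280 + I (w(I) = I - 103/280 = -103/280 + I)
w(C(-4)) + h(39) = (-103/280 + 1) - 80 = 177/280 - 80 = -22223/280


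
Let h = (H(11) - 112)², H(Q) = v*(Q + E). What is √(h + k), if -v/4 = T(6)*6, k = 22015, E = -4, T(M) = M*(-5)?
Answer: √24307199 ≈ 4930.2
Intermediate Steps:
T(M) = -5*M
v = 720 (v = -4*(-5*6)*6 = -(-120)*6 = -4*(-180) = 720)
H(Q) = -2880 + 720*Q (H(Q) = 720*(Q - 4) = 720*(-4 + Q) = -2880 + 720*Q)
h = 24285184 (h = ((-2880 + 720*11) - 112)² = ((-2880 + 7920) - 112)² = (5040 - 112)² = 4928² = 24285184)
√(h + k) = √(24285184 + 22015) = √24307199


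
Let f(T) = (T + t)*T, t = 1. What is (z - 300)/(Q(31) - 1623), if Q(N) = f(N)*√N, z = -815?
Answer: -361929/5574371 - 221216*√31/5574371 ≈ -0.28588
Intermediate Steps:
f(T) = T*(1 + T) (f(T) = (T + 1)*T = (1 + T)*T = T*(1 + T))
Q(N) = N^(3/2)*(1 + N) (Q(N) = (N*(1 + N))*√N = N^(3/2)*(1 + N))
(z - 300)/(Q(31) - 1623) = (-815 - 300)/(31^(3/2)*(1 + 31) - 1623) = -1115/((31*√31)*32 - 1623) = -1115/(992*√31 - 1623) = -1115/(-1623 + 992*√31)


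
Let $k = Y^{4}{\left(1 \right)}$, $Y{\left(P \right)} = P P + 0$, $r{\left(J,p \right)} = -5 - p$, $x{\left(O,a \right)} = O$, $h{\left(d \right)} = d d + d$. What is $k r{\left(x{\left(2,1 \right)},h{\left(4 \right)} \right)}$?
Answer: $-25$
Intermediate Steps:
$h{\left(d \right)} = d + d^{2}$ ($h{\left(d \right)} = d^{2} + d = d + d^{2}$)
$Y{\left(P \right)} = P^{2}$ ($Y{\left(P \right)} = P^{2} + 0 = P^{2}$)
$k = 1$ ($k = \left(1^{2}\right)^{4} = 1^{4} = 1$)
$k r{\left(x{\left(2,1 \right)},h{\left(4 \right)} \right)} = 1 \left(-5 - 4 \left(1 + 4\right)\right) = 1 \left(-5 - 4 \cdot 5\right) = 1 \left(-5 - 20\right) = 1 \left(-25\right) = -25$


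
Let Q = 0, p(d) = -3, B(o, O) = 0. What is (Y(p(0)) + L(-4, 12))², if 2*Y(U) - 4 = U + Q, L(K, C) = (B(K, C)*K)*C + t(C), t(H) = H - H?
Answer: ¼ ≈ 0.25000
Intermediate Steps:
t(H) = 0
L(K, C) = 0 (L(K, C) = (0*K)*C + 0 = 0*C + 0 = 0 + 0 = 0)
Y(U) = 2 + U/2 (Y(U) = 2 + (U + 0)/2 = 2 + U/2)
(Y(p(0)) + L(-4, 12))² = ((2 + (½)*(-3)) + 0)² = ((2 - 3/2) + 0)² = (½ + 0)² = (½)² = ¼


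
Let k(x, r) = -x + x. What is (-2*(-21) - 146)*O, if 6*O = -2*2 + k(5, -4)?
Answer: 208/3 ≈ 69.333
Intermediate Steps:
k(x, r) = 0
O = -⅔ (O = (-2*2 + 0)/6 = (-4 + 0)/6 = (⅙)*(-4) = -⅔ ≈ -0.66667)
(-2*(-21) - 146)*O = (-2*(-21) - 146)*(-⅔) = (42 - 146)*(-⅔) = -104*(-⅔) = 208/3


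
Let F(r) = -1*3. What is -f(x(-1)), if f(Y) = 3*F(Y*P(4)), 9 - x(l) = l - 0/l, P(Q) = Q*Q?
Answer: 9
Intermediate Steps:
P(Q) = Q**2
F(r) = -3
x(l) = 9 - l (x(l) = 9 - (l - 0/l) = 9 - (l - 1*0) = 9 - (l + 0) = 9 - l)
f(Y) = -9 (f(Y) = 3*(-3) = -9)
-f(x(-1)) = -1*(-9) = 9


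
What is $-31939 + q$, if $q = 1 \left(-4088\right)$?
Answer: $-36027$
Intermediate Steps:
$q = -4088$
$-31939 + q = -31939 - 4088 = -36027$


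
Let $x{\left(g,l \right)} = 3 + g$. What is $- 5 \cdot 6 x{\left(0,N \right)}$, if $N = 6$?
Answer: $-90$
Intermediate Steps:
$- 5 \cdot 6 x{\left(0,N \right)} = - 5 \cdot 6 \left(3 + 0\right) = - 5 \cdot 6 \cdot 3 = \left(-5\right) 18 = -90$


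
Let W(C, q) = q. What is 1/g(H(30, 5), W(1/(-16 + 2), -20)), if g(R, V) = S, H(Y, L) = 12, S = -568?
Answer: -1/568 ≈ -0.0017606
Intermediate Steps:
g(R, V) = -568
1/g(H(30, 5), W(1/(-16 + 2), -20)) = 1/(-568) = -1/568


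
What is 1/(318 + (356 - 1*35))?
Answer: 1/639 ≈ 0.0015649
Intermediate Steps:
1/(318 + (356 - 1*35)) = 1/(318 + (356 - 35)) = 1/(318 + 321) = 1/639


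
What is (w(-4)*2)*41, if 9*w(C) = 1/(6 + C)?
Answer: 41/9 ≈ 4.5556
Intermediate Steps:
w(C) = 1/(9*(6 + C))
(w(-4)*2)*41 = ((1/(9*(6 - 4)))*2)*41 = (((⅑)/2)*2)*41 = (((⅑)*(½))*2)*41 = ((1/18)*2)*41 = (⅑)*41 = 41/9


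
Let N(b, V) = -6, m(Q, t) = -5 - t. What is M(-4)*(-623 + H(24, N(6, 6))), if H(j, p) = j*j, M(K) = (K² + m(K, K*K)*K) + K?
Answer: -4512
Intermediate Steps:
M(K) = K + K² + K*(-5 - K²) (M(K) = (K² + (-5 - K*K)*K) + K = (K² + (-5 - K²)*K) + K = (K² + K*(-5 - K²)) + K = K + K² + K*(-5 - K²))
H(j, p) = j²
M(-4)*(-623 + H(24, N(6, 6))) = (-4*(-4 - 4 - 1*(-4)²))*(-623 + 24²) = (-4*(-4 - 4 - 1*16))*(-623 + 576) = -4*(-4 - 4 - 16)*(-47) = -4*(-24)*(-47) = 96*(-47) = -4512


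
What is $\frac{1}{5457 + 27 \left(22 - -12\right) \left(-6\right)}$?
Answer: $- \frac{1}{51} \approx -0.019608$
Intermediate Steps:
$\frac{1}{5457 + 27 \left(22 - -12\right) \left(-6\right)} = \frac{1}{5457 + 27 \left(22 + 12\right) \left(-6\right)} = \frac{1}{5457 + 27 \cdot 34 \left(-6\right)} = \frac{1}{5457 + 918 \left(-6\right)} = \frac{1}{5457 - 5508} = \frac{1}{-51} = - \frac{1}{51}$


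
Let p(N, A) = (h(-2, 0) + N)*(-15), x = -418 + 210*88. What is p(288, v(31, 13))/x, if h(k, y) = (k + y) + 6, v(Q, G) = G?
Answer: -2190/9031 ≈ -0.24250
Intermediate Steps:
h(k, y) = 6 + k + y
x = 18062 (x = -418 + 18480 = 18062)
p(N, A) = -60 - 15*N (p(N, A) = ((6 - 2 + 0) + N)*(-15) = (4 + N)*(-15) = -60 - 15*N)
p(288, v(31, 13))/x = (-60 - 15*288)/18062 = (-60 - 4320)*(1/18062) = -4380*1/18062 = -2190/9031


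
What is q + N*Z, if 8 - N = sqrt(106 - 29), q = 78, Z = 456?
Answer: 3726 - 456*sqrt(77) ≈ -275.38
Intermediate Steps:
N = 8 - sqrt(77) (N = 8 - sqrt(106 - 29) = 8 - sqrt(77) ≈ -0.77496)
q + N*Z = 78 + (8 - sqrt(77))*456 = 78 + (3648 - 456*sqrt(77)) = 3726 - 456*sqrt(77)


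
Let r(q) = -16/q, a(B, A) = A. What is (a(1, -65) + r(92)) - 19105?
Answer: -440914/23 ≈ -19170.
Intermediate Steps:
(a(1, -65) + r(92)) - 19105 = (-65 - 16/92) - 19105 = (-65 - 16*1/92) - 19105 = (-65 - 4/23) - 19105 = -1499/23 - 19105 = -440914/23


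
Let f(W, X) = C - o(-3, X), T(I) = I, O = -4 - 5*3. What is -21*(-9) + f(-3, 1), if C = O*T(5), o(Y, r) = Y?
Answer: 97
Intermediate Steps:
O = -19 (O = -4 - 15 = -19)
C = -95 (C = -19*5 = -95)
f(W, X) = -92 (f(W, X) = -95 - 1*(-3) = -95 + 3 = -92)
-21*(-9) + f(-3, 1) = -21*(-9) - 92 = 189 - 92 = 97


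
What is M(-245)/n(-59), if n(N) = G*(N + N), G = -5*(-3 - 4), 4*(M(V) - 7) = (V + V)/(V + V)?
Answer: -29/16520 ≈ -0.0017554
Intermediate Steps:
M(V) = 29/4 (M(V) = 7 + ((V + V)/(V + V))/4 = 7 + ((2*V)/((2*V)))/4 = 7 + ((2*V)*(1/(2*V)))/4 = 7 + (¼)*1 = 7 + ¼ = 29/4)
G = 35 (G = -5*(-7) = 35)
n(N) = 70*N (n(N) = 35*(N + N) = 35*(2*N) = 70*N)
M(-245)/n(-59) = 29/(4*((70*(-59)))) = (29/4)/(-4130) = (29/4)*(-1/4130) = -29/16520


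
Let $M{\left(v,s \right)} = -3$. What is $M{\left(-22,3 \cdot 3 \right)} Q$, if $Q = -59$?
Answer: $177$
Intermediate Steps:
$M{\left(-22,3 \cdot 3 \right)} Q = \left(-3\right) \left(-59\right) = 177$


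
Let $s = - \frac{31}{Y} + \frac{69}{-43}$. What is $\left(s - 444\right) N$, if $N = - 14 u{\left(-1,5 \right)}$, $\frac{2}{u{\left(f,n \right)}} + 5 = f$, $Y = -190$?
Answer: $- \frac{25474799}{12255} \approx -2078.7$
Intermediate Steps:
$s = - \frac{11777}{8170}$ ($s = - \frac{31}{-190} + \frac{69}{-43} = \left(-31\right) \left(- \frac{1}{190}\right) + 69 \left(- \frac{1}{43}\right) = \frac{31}{190} - \frac{69}{43} = - \frac{11777}{8170} \approx -1.4415$)
$u{\left(f,n \right)} = \frac{2}{-5 + f}$
$N = \frac{14}{3}$ ($N = - 14 \frac{2}{-5 - 1} = - 14 \frac{2}{-6} = - 14 \cdot 2 \left(- \frac{1}{6}\right) = \left(-14\right) \left(- \frac{1}{3}\right) = \frac{14}{3} \approx 4.6667$)
$\left(s - 444\right) N = \left(- \frac{11777}{8170} - 444\right) \frac{14}{3} = \left(- \frac{3639257}{8170}\right) \frac{14}{3} = - \frac{25474799}{12255}$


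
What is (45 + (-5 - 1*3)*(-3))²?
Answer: 4761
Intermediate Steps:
(45 + (-5 - 1*3)*(-3))² = (45 + (-5 - 3)*(-3))² = (45 - 8*(-3))² = (45 + 24)² = 69² = 4761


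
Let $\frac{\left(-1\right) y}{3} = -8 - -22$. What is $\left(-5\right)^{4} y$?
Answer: $-26250$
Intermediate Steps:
$y = -42$ ($y = - 3 \left(-8 - -22\right) = - 3 \left(-8 + 22\right) = \left(-3\right) 14 = -42$)
$\left(-5\right)^{4} y = \left(-5\right)^{4} \left(-42\right) = 625 \left(-42\right) = -26250$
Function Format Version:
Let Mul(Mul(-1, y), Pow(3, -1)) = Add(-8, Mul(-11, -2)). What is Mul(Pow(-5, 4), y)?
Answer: -26250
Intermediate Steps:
y = -42 (y = Mul(-3, Add(-8, Mul(-11, -2))) = Mul(-3, Add(-8, 22)) = Mul(-3, 14) = -42)
Mul(Pow(-5, 4), y) = Mul(Pow(-5, 4), -42) = Mul(625, -42) = -26250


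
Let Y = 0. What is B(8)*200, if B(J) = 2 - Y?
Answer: 400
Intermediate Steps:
B(J) = 2 (B(J) = 2 - 1*0 = 2 + 0 = 2)
B(8)*200 = 2*200 = 400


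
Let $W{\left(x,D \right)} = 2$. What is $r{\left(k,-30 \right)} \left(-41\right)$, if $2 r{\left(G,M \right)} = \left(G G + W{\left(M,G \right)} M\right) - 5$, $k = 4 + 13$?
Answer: $-4592$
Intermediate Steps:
$k = 17$
$r{\left(G,M \right)} = - \frac{5}{2} + M + \frac{G^{2}}{2}$ ($r{\left(G,M \right)} = \frac{\left(G G + 2 M\right) - 5}{2} = \frac{\left(G^{2} + 2 M\right) - 5}{2} = \frac{-5 + G^{2} + 2 M}{2} = - \frac{5}{2} + M + \frac{G^{2}}{2}$)
$r{\left(k,-30 \right)} \left(-41\right) = \left(- \frac{5}{2} - 30 + \frac{17^{2}}{2}\right) \left(-41\right) = \left(- \frac{5}{2} - 30 + \frac{1}{2} \cdot 289\right) \left(-41\right) = \left(- \frac{5}{2} - 30 + \frac{289}{2}\right) \left(-41\right) = 112 \left(-41\right) = -4592$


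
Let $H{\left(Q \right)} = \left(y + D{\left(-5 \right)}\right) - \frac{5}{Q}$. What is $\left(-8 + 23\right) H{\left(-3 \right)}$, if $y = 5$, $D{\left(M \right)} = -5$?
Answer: $25$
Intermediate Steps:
$H{\left(Q \right)} = - \frac{5}{Q}$ ($H{\left(Q \right)} = \left(5 - 5\right) - \frac{5}{Q} = 0 - \frac{5}{Q} = - \frac{5}{Q}$)
$\left(-8 + 23\right) H{\left(-3 \right)} = \left(-8 + 23\right) \left(- \frac{5}{-3}\right) = 15 \left(\left(-5\right) \left(- \frac{1}{3}\right)\right) = 15 \cdot \frac{5}{3} = 25$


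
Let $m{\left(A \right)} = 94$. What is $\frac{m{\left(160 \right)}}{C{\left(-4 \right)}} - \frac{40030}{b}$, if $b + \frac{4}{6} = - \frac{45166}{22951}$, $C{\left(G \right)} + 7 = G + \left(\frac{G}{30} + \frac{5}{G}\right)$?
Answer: $\frac{204682279737}{13478020} \approx 15186.0$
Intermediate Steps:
$C{\left(G \right)} = -7 + \frac{5}{G} + \frac{31 G}{30}$ ($C{\left(G \right)} = -7 + \left(G + \left(\frac{G}{30} + \frac{5}{G}\right)\right) = -7 + \left(G + \left(\frac{5}{G} + \frac{G}{30}\right)\right) = -7 + \left(\frac{5}{G} + \frac{31 G}{30}\right) = -7 + \frac{5}{G} + \frac{31 G}{30}$)
$b = - \frac{181400}{68853}$ ($b = - \frac{2}{3} - \frac{45166}{22951} = - \frac{181400}{68853} \approx -2.6346$)
$\frac{m{\left(160 \right)}}{C{\left(-4 \right)}} - \frac{40030}{b} = \frac{94}{-7 + \frac{5}{-4} + \frac{31}{30} \left(-4\right)} - \frac{40030}{- \frac{181400}{68853}} = \frac{94}{-7 + 5 \left(- \frac{1}{4}\right) - \frac{62}{15}} - - \frac{275618559}{18140} = \frac{94}{-7 - \frac{5}{4} - \frac{62}{15}} + \frac{275618559}{18140} = \frac{94}{- \frac{743}{60}} + \frac{275618559}{18140} = 94 \left(- \frac{60}{743}\right) + \frac{275618559}{18140} = - \frac{5640}{743} + \frac{275618559}{18140} = \frac{204682279737}{13478020}$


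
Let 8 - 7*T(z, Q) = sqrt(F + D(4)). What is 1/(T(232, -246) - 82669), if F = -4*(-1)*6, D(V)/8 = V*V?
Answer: -4050725/334864755473 + 14*sqrt(38)/334864755473 ≈ -1.2096e-5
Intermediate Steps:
D(V) = 8*V**2 (D(V) = 8*(V*V) = 8*V**2)
F = 24 (F = 4*6 = 24)
T(z, Q) = 8/7 - 2*sqrt(38)/7 (T(z, Q) = 8/7 - sqrt(24 + 8*4**2)/7 = 8/7 - sqrt(24 + 8*16)/7 = 8/7 - sqrt(24 + 128)/7 = 8/7 - 2*sqrt(38)/7)
1/(T(232, -246) - 82669) = 1/((8/7 - 2*sqrt(38)/7) - 82669) = 1/(-578675/7 - 2*sqrt(38)/7)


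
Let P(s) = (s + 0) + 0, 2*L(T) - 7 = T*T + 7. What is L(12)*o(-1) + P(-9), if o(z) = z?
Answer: -88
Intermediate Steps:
L(T) = 7 + T**2/2 (L(T) = 7/2 + (T*T + 7)/2 = 7/2 + (T**2 + 7)/2 = 7/2 + (7 + T**2)/2 = 7/2 + (7/2 + T**2/2) = 7 + T**2/2)
P(s) = s (P(s) = s + 0 = s)
L(12)*o(-1) + P(-9) = (7 + (1/2)*12**2)*(-1) - 9 = (7 + (1/2)*144)*(-1) - 9 = (7 + 72)*(-1) - 9 = 79*(-1) - 9 = -79 - 9 = -88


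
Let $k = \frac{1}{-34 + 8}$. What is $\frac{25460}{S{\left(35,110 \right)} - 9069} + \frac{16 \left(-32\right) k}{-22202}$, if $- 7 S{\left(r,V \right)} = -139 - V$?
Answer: $- \frac{12863778406}{4562744121} \approx -2.8193$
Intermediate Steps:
$S{\left(r,V \right)} = \frac{139}{7} + \frac{V}{7}$ ($S{\left(r,V \right)} = - \frac{-139 - V}{7} = \frac{139}{7} + \frac{V}{7}$)
$k = - \frac{1}{26}$ ($k = \frac{1}{-26} = - \frac{1}{26} \approx -0.038462$)
$\frac{25460}{S{\left(35,110 \right)} - 9069} + \frac{16 \left(-32\right) k}{-22202} = \frac{25460}{\left(\frac{139}{7} + \frac{1}{7} \cdot 110\right) - 9069} + \frac{16 \left(-32\right) \left(- \frac{1}{26}\right)}{-22202} = \frac{25460}{\left(\frac{139}{7} + \frac{110}{7}\right) + \left(-9640 + 571\right)} + \left(-512\right) \left(- \frac{1}{26}\right) \left(- \frac{1}{22202}\right) = \frac{25460}{\frac{249}{7} - 9069} + \frac{256}{13} \left(- \frac{1}{22202}\right) = \frac{25460}{- \frac{63234}{7}} - \frac{128}{144313} = 25460 \left(- \frac{7}{63234}\right) - \frac{128}{144313} = - \frac{89110}{31617} - \frac{128}{144313} = - \frac{12863778406}{4562744121}$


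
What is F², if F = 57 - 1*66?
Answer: 81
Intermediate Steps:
F = -9 (F = 57 - 66 = -9)
F² = (-9)² = 81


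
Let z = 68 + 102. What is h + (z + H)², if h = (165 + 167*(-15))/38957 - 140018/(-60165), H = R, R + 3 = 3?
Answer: 67742518349626/2343847905 ≈ 28902.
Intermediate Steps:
R = 0 (R = -3 + 3 = 0)
H = 0
z = 170
h = 5313895126/2343847905 (h = (165 - 2505)*(1/38957) - 140018*(-1/60165) = -2340*1/38957 + 140018/60165 = -2340/38957 + 140018/60165 = 5313895126/2343847905 ≈ 2.2672)
h + (z + H)² = 5313895126/2343847905 + (170 + 0)² = 5313895126/2343847905 + 170² = 5313895126/2343847905 + 28900 = 67742518349626/2343847905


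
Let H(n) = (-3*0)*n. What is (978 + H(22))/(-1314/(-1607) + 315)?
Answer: 523882/169173 ≈ 3.0967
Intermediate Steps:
H(n) = 0 (H(n) = 0*n = 0)
(978 + H(22))/(-1314/(-1607) + 315) = (978 + 0)/(-1314/(-1607) + 315) = 978/(-1314*(-1/1607) + 315) = 978/(1314/1607 + 315) = 978/(507519/1607) = 978*(1607/507519) = 523882/169173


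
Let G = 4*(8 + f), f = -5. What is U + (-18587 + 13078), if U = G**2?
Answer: -5365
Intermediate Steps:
G = 12 (G = 4*(8 - 5) = 4*3 = 12)
U = 144 (U = 12**2 = 144)
U + (-18587 + 13078) = 144 + (-18587 + 13078) = 144 - 5509 = -5365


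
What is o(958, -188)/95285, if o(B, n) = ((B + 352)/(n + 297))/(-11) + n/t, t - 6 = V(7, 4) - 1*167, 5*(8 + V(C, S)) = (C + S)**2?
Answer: 8931/4135731083 ≈ 2.1595e-6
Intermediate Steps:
V(C, S) = -8 + (C + S)**2/5
t = -724/5 (t = 6 + ((-8 + (7 + 4)**2/5) - 1*167) = 6 + ((-8 + (1/5)*11**2) - 167) = 6 + ((-8 + (1/5)*121) - 167) = 6 + ((-8 + 121/5) - 167) = 6 + (81/5 - 167) = 6 - 754/5 = -724/5 ≈ -144.80)
o(B, n) = -5*n/724 - (352 + B)/(11*(297 + n)) (o(B, n) = ((B + 352)/(n + 297))/(-11) + n/(-724/5) = ((352 + B)/(297 + n))*(-1/11) + n*(-5/724) = ((352 + B)/(297 + n))*(-1/11) - 5*n/724 = -(352 + B)/(11*(297 + n)) - 5*n/724 = -5*n/724 - (352 + B)/(11*(297 + n)))
o(958, -188)/95285 = ((-254848 - 16335*(-188) - 724*958 - 55*(-188)**2)/(7964*(297 - 188)))/95285 = ((1/7964)*(-254848 + 3070980 - 693592 - 55*35344)/109)*(1/95285) = ((1/7964)*(1/109)*(-254848 + 3070980 - 693592 - 1943920))*(1/95285) = ((1/7964)*(1/109)*178620)*(1/95285) = (44655/217019)*(1/95285) = 8931/4135731083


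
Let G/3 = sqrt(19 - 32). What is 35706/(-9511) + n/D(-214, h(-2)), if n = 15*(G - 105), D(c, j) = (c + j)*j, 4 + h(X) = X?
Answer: -4140783/836968 + 3*I*sqrt(13)/88 ≈ -4.9474 + 0.12292*I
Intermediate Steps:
h(X) = -4 + X
D(c, j) = j*(c + j)
G = 3*I*sqrt(13) (G = 3*sqrt(19 - 32) = 3*sqrt(-13) = 3*(I*sqrt(13)) = 3*I*sqrt(13) ≈ 10.817*I)
n = -1575 + 45*I*sqrt(13) (n = 15*(3*I*sqrt(13) - 105) = 15*(-105 + 3*I*sqrt(13)) = -1575 + 45*I*sqrt(13) ≈ -1575.0 + 162.25*I)
35706/(-9511) + n/D(-214, h(-2)) = 35706/(-9511) + (-1575 + 45*I*sqrt(13))/(((-4 - 2)*(-214 + (-4 - 2)))) = 35706*(-1/9511) + (-1575 + 45*I*sqrt(13))/((-6*(-214 - 6))) = -35706/9511 + (-1575 + 45*I*sqrt(13))/((-6*(-220))) = -35706/9511 + (-1575 + 45*I*sqrt(13))/1320 = -35706/9511 + (-1575 + 45*I*sqrt(13))*(1/1320) = -35706/9511 + (-105/88 + 3*I*sqrt(13)/88) = -4140783/836968 + 3*I*sqrt(13)/88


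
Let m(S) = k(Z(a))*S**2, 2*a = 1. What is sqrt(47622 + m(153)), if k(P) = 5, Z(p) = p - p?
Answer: sqrt(164667) ≈ 405.79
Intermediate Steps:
a = 1/2 (a = (1/2)*1 = 1/2 ≈ 0.50000)
Z(p) = 0
m(S) = 5*S**2
sqrt(47622 + m(153)) = sqrt(47622 + 5*153**2) = sqrt(47622 + 5*23409) = sqrt(47622 + 117045) = sqrt(164667)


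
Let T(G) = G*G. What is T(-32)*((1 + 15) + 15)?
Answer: 31744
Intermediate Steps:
T(G) = G²
T(-32)*((1 + 15) + 15) = (-32)²*((1 + 15) + 15) = 1024*(16 + 15) = 1024*31 = 31744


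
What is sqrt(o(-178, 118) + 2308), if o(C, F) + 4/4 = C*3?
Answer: 3*sqrt(197) ≈ 42.107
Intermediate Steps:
o(C, F) = -1 + 3*C (o(C, F) = -1 + C*3 = -1 + 3*C)
sqrt(o(-178, 118) + 2308) = sqrt((-1 + 3*(-178)) + 2308) = sqrt((-1 - 534) + 2308) = sqrt(-535 + 2308) = sqrt(1773) = 3*sqrt(197)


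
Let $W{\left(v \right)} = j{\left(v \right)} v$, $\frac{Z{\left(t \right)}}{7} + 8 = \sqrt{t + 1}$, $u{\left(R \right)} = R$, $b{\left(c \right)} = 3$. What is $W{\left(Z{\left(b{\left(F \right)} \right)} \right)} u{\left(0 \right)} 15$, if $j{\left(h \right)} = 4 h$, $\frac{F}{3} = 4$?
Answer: $0$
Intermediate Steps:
$F = 12$ ($F = 3 \cdot 4 = 12$)
$Z{\left(t \right)} = -56 + 7 \sqrt{1 + t}$ ($Z{\left(t \right)} = -56 + 7 \sqrt{t + 1} = -56 + 7 \sqrt{1 + t}$)
$W{\left(v \right)} = 4 v^{2}$ ($W{\left(v \right)} = 4 v v = 4 v^{2}$)
$W{\left(Z{\left(b{\left(F \right)} \right)} \right)} u{\left(0 \right)} 15 = 4 \left(-56 + 7 \sqrt{1 + 3}\right)^{2} \cdot 0 \cdot 15 = 4 \left(-56 + 7 \sqrt{4}\right)^{2} \cdot 0 \cdot 15 = 4 \left(-56 + 7 \cdot 2\right)^{2} \cdot 0 \cdot 15 = 4 \left(-56 + 14\right)^{2} \cdot 0 \cdot 15 = 4 \left(-42\right)^{2} \cdot 0 \cdot 15 = 4 \cdot 1764 \cdot 0 \cdot 15 = 7056 \cdot 0 \cdot 15 = 0 \cdot 15 = 0$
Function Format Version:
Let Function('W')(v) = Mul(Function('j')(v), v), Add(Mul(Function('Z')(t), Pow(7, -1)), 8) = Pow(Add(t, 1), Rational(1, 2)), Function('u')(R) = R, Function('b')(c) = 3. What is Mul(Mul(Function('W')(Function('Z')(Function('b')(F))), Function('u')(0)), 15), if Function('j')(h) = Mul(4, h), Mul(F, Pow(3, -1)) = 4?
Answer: 0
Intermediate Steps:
F = 12 (F = Mul(3, 4) = 12)
Function('Z')(t) = Add(-56, Mul(7, Pow(Add(1, t), Rational(1, 2)))) (Function('Z')(t) = Add(-56, Mul(7, Pow(Add(t, 1), Rational(1, 2)))) = Add(-56, Mul(7, Pow(Add(1, t), Rational(1, 2)))))
Function('W')(v) = Mul(4, Pow(v, 2)) (Function('W')(v) = Mul(Mul(4, v), v) = Mul(4, Pow(v, 2)))
Mul(Mul(Function('W')(Function('Z')(Function('b')(F))), Function('u')(0)), 15) = Mul(Mul(Mul(4, Pow(Add(-56, Mul(7, Pow(Add(1, 3), Rational(1, 2)))), 2)), 0), 15) = Mul(Mul(Mul(4, Pow(Add(-56, Mul(7, Pow(4, Rational(1, 2)))), 2)), 0), 15) = Mul(Mul(Mul(4, Pow(Add(-56, Mul(7, 2)), 2)), 0), 15) = Mul(Mul(Mul(4, Pow(Add(-56, 14), 2)), 0), 15) = Mul(Mul(Mul(4, Pow(-42, 2)), 0), 15) = Mul(Mul(Mul(4, 1764), 0), 15) = Mul(Mul(7056, 0), 15) = Mul(0, 15) = 0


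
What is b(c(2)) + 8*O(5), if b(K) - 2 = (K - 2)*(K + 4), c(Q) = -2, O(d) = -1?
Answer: -14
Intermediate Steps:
b(K) = 2 + (-2 + K)*(4 + K) (b(K) = 2 + (K - 2)*(K + 4) = 2 + (-2 + K)*(4 + K))
b(c(2)) + 8*O(5) = (-6 + (-2)**2 + 2*(-2)) + 8*(-1) = (-6 + 4 - 4) - 8 = -6 - 8 = -14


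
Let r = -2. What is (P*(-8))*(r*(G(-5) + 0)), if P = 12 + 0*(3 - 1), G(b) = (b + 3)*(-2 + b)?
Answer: 2688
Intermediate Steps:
G(b) = (-2 + b)*(3 + b) (G(b) = (3 + b)*(-2 + b) = (-2 + b)*(3 + b))
P = 12 (P = 12 + 0*2 = 12 + 0 = 12)
(P*(-8))*(r*(G(-5) + 0)) = (12*(-8))*(-2*((-6 - 5 + (-5)**2) + 0)) = -(-192)*((-6 - 5 + 25) + 0) = -(-192)*(14 + 0) = -(-192)*14 = -96*(-28) = 2688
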